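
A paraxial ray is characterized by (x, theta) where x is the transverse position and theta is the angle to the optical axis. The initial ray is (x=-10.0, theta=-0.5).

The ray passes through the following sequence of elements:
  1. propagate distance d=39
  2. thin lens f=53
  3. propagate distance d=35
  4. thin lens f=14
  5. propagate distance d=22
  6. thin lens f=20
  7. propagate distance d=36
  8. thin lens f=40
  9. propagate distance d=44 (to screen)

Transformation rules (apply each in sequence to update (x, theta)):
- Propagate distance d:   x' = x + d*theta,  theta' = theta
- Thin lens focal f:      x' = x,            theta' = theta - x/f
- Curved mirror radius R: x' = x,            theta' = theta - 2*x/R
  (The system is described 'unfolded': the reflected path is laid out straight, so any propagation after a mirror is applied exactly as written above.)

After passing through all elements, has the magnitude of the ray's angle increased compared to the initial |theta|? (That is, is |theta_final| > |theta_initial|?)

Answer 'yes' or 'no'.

Answer: no

Derivation:
Initial: x=-10.0000 theta=-0.5000
After 1 (propagate distance d=39): x=-29.5000 theta=-0.5000
After 2 (thin lens f=53): x=-29.5000 theta=3/53 (≈0.0566)
After 3 (propagate distance d=35): x=-2917/106 (≈-27.5189) theta=3/53 (≈0.0566)
After 4 (thin lens f=14): x=-2917/106 (≈-27.5189) theta=3001/1484 (≈2.0222)
After 5 (propagate distance d=22): x=6296/371 (≈16.9704) theta=3001/1484 (≈2.0222)
After 6 (thin lens f=20): x=6296/371 (≈16.9704) theta=8709/7420 (≈1.1737)
After 7 (propagate distance d=36): x=109861/1855 (≈59.2243) theta=8709/7420 (≈1.1737)
After 8 (thin lens f=40): x=109861/1855 (≈59.2243) theta=-3253/10600 (≈-0.3069)
After 9 (propagate distance d=44 (to screen)): x=848129/18550 (≈45.7212) theta=-3253/10600 (≈-0.3069)
|theta_initial|=0.5000 |theta_final|=3253/10600 (≈0.3069) -> not increased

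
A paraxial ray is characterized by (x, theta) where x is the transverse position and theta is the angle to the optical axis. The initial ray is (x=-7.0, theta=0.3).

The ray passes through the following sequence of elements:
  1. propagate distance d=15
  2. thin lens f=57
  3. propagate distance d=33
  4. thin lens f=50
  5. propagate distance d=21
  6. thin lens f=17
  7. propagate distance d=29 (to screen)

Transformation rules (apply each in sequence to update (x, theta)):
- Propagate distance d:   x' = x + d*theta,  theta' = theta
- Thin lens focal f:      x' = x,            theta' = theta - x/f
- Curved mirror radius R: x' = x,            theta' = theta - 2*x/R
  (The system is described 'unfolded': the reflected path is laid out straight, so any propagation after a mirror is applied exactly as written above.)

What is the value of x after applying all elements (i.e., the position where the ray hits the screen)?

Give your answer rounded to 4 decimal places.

Answer: -3.8790

Derivation:
Initial: x=-7.0000 theta=0.3000
After 1 (propagate distance d=15): x=-2.5000 theta=0.3000
After 2 (thin lens f=57): x=-2.5000 theta=98/285 (≈0.3439)
After 3 (propagate distance d=33): x=1681/190 (≈8.8474) theta=98/285 (≈0.3439)
After 4 (thin lens f=50): x=1681/190 (≈8.8474) theta=4757/28500 (≈0.1669)
After 5 (propagate distance d=21): x=117349/9500 (≈12.3525) theta=4757/28500 (≈0.1669)
After 6 (thin lens f=17): x=117349/9500 (≈12.3525) theta=-135589/242250 (≈-0.5597)
After 7 (propagate distance d=29 (to screen)): x=-1879363/484500 (≈-3.8790) theta=-135589/242250 (≈-0.5597)
Rounded to 4 decimal places: x = -3.8790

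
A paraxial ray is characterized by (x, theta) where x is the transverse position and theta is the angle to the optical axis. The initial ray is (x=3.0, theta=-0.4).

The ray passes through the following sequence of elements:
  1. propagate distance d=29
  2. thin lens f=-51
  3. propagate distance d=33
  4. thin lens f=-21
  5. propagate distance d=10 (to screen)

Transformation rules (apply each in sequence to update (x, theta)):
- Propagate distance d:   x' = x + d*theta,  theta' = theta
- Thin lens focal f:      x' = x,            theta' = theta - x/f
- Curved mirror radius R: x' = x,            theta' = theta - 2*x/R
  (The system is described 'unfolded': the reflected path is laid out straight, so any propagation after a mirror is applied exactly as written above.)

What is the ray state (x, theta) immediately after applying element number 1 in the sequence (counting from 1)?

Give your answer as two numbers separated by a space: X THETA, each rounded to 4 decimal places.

Answer: -8.6000 -0.4000

Derivation:
Initial: x=3.0000 theta=-0.4000
After 1 (propagate distance d=29): x=-8.6000 theta=-0.4000
Rounded to 4 decimal places: x = -8.6000, theta = -0.4000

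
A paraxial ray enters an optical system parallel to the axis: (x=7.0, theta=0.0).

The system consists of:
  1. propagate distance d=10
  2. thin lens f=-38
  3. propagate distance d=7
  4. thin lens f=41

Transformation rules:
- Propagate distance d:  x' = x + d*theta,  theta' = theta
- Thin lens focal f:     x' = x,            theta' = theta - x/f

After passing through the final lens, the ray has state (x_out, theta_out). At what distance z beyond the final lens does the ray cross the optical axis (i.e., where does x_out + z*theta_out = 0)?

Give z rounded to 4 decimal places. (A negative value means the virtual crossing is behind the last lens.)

Initial: x=7.0000 theta=0.0000
After 1 (propagate distance d=10): x=7.0000 theta=0.0000
After 2 (thin lens f=-38): x=7.0000 theta=7/38 (≈0.1842)
After 3 (propagate distance d=7): x=315/38 (≈8.2895) theta=7/38 (≈0.1842)
After 4 (thin lens f=41): x=315/38 (≈8.2895) theta=-14/779 (≈-0.0180)
z_focus = -x_out/theta_out = -(315/38)/(-14/779) = 461.2500
Rounded to 4 decimal places: z = 461.2500

Answer: 461.2500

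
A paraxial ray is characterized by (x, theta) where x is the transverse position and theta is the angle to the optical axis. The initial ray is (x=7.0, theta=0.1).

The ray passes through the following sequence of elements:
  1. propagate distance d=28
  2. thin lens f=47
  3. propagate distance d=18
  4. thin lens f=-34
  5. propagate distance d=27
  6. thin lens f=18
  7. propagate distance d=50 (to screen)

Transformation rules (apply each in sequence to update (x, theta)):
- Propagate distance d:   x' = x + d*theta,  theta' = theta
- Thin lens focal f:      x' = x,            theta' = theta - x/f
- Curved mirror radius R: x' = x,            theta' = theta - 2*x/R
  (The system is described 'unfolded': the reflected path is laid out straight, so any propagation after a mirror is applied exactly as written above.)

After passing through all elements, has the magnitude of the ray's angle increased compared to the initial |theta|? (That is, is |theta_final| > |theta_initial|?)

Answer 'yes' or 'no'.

Initial: x=7.0000 theta=0.1000
After 1 (propagate distance d=28): x=9.8000 theta=0.1000
After 2 (thin lens f=47): x=9.8000 theta=-51/470 (≈-0.1085)
After 3 (propagate distance d=18): x=1844/235 (≈7.8468) theta=-51/470 (≈-0.1085)
After 4 (thin lens f=-34): x=1844/235 (≈7.8468) theta=977/7990 (≈0.1223)
After 5 (propagate distance d=27): x=17815/1598 (≈11.1483) theta=977/7990 (≈0.1223)
After 6 (thin lens f=18): x=17815/1598 (≈11.1483) theta=-71489/143820 (≈-0.4971)
After 7 (propagate distance d=50 (to screen)): x=-98555/7191 (≈-13.7053) theta=-71489/143820 (≈-0.4971)
|theta_initial|=0.1000 |theta_final|=71489/143820 (≈0.4971) -> increased

Answer: yes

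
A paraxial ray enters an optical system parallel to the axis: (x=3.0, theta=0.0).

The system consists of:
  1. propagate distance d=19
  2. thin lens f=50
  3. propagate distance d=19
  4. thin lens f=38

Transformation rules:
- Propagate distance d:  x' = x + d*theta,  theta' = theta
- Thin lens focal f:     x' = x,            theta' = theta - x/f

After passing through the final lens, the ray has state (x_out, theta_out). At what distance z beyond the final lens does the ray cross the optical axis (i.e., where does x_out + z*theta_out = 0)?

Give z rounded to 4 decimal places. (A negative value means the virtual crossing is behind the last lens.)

Answer: 17.0725

Derivation:
Initial: x=3.0000 theta=0.0000
After 1 (propagate distance d=19): x=3.0000 theta=0.0000
After 2 (thin lens f=50): x=3.0000 theta=-0.0600
After 3 (propagate distance d=19): x=1.8600 theta=-0.0600
After 4 (thin lens f=38): x=1.8600 theta=-207/1900 (≈-0.1089)
z_focus = -x_out/theta_out = -(1.8600)/(-207/1900) = 1178/69 ≈ 17.0725
Rounded to 4 decimal places: z = 17.0725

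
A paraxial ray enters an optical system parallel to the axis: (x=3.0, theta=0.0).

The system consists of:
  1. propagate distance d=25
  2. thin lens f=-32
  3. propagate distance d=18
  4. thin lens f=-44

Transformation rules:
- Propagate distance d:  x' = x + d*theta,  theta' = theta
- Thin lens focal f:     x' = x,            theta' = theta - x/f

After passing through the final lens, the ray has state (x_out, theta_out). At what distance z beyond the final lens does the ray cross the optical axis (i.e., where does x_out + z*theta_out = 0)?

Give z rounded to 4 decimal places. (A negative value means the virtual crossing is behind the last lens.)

Answer: -23.4043

Derivation:
Initial: x=3.0000 theta=0.0000
After 1 (propagate distance d=25): x=3.0000 theta=0.0000
After 2 (thin lens f=-32): x=3.0000 theta=3/32 (≈0.0938)
After 3 (propagate distance d=18): x=4.6875 theta=3/32 (≈0.0938)
After 4 (thin lens f=-44): x=4.6875 theta=141/704 (≈0.2003)
z_focus = -x_out/theta_out = -(4.6875)/(141/704) = -1100/47 ≈ -23.4043
Rounded to 4 decimal places: z = -23.4043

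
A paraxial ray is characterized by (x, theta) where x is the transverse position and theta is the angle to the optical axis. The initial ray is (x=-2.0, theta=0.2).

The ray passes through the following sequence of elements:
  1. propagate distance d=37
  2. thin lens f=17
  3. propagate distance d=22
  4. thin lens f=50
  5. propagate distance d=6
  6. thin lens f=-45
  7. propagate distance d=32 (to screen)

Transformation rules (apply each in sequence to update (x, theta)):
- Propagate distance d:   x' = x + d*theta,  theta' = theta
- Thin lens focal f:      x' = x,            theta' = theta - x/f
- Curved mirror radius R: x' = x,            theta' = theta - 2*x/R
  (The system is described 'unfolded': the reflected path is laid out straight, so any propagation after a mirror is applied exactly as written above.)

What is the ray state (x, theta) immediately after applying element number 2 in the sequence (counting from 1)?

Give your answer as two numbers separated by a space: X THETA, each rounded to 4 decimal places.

Answer: 5.4000 -0.1176

Derivation:
Initial: x=-2.0000 theta=0.2000
After 1 (propagate distance d=37): x=5.4000 theta=0.2000
After 2 (thin lens f=17): x=5.4000 theta=-2/17 (≈-0.1176)
Rounded to 4 decimal places: x = 5.4000, theta = -0.1176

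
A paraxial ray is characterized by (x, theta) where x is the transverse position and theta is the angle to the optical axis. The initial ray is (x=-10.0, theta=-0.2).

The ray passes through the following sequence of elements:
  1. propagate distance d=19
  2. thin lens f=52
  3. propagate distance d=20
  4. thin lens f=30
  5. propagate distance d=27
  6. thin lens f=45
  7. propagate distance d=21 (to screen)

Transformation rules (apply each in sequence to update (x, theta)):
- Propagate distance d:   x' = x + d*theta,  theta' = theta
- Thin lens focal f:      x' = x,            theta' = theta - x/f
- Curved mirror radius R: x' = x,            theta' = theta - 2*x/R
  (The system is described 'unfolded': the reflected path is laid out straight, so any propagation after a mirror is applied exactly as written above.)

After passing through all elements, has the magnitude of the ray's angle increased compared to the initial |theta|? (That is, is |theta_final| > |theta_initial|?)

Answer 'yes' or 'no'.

Answer: yes

Derivation:
Initial: x=-10.0000 theta=-0.2000
After 1 (propagate distance d=19): x=-13.8000 theta=-0.2000
After 2 (thin lens f=52): x=-13.8000 theta=17/260 (≈0.0654)
After 3 (propagate distance d=20): x=-812/65 (≈-12.4923) theta=17/260 (≈0.0654)
After 4 (thin lens f=30): x=-812/65 (≈-12.4923) theta=1879/3900 (≈0.4818)
After 5 (propagate distance d=27): x=671/1300 (≈0.5162) theta=1879/3900 (≈0.4818)
After 6 (thin lens f=45): x=671/1300 (≈0.5162) theta=13757/29250 (≈0.4703)
After 7 (propagate distance d=21 (to screen)): x=202663/19500 (≈10.3930) theta=13757/29250 (≈0.4703)
|theta_initial|=0.2000 |theta_final|=13757/29250 (≈0.4703) -> increased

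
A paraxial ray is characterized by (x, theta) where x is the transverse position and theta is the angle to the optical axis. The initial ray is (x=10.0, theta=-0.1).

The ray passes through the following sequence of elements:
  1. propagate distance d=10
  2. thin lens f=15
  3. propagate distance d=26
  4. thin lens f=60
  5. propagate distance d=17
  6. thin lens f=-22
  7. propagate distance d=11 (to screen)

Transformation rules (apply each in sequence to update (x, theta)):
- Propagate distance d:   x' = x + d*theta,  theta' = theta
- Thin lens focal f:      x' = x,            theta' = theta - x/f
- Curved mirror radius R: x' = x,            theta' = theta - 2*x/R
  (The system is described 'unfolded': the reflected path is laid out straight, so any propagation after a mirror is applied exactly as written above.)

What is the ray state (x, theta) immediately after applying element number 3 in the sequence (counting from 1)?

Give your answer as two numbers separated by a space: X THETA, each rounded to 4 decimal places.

Answer: -9.2000 -0.7000

Derivation:
Initial: x=10.0000 theta=-0.1000
After 1 (propagate distance d=10): x=9.0000 theta=-0.1000
After 2 (thin lens f=15): x=9.0000 theta=-0.7000
After 3 (propagate distance d=26): x=-9.2000 theta=-0.7000
Rounded to 4 decimal places: x = -9.2000, theta = -0.7000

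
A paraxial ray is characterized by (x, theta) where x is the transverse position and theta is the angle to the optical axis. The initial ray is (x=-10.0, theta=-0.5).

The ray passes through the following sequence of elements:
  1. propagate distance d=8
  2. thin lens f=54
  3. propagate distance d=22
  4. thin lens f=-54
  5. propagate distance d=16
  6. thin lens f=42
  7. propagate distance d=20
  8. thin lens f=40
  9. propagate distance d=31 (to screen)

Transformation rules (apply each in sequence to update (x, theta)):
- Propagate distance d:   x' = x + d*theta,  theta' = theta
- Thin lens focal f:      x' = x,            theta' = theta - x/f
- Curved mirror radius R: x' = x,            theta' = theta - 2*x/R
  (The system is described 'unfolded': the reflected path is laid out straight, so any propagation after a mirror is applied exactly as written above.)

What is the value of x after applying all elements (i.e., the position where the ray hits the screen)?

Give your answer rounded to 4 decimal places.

Initial: x=-10.0000 theta=-0.5000
After 1 (propagate distance d=8): x=-14.0000 theta=-0.5000
After 2 (thin lens f=54): x=-14.0000 theta=-13/54 (≈-0.2407)
After 3 (propagate distance d=22): x=-521/27 (≈-19.2963) theta=-13/54 (≈-0.2407)
After 4 (thin lens f=-54): x=-521/27 (≈-19.2963) theta=-436/729 (≈-0.5981)
After 5 (propagate distance d=16): x=-21043/729 (≈-28.8656) theta=-436/729 (≈-0.5981)
After 6 (thin lens f=42): x=-21043/729 (≈-28.8656) theta=2731/30618 (≈0.0892)
After 7 (propagate distance d=20): x=-414593/15309 (≈-27.0817) theta=2731/30618 (≈0.0892)
After 8 (thin lens f=40): x=-414593/15309 (≈-27.0817) theta=469213/612360 (≈0.7662)
After 9 (propagate distance d=31 (to screen)): x=-2038117/612360 (≈-3.3283) theta=469213/612360 (≈0.7662)
Rounded to 4 decimal places: x = -3.3283

Answer: -3.3283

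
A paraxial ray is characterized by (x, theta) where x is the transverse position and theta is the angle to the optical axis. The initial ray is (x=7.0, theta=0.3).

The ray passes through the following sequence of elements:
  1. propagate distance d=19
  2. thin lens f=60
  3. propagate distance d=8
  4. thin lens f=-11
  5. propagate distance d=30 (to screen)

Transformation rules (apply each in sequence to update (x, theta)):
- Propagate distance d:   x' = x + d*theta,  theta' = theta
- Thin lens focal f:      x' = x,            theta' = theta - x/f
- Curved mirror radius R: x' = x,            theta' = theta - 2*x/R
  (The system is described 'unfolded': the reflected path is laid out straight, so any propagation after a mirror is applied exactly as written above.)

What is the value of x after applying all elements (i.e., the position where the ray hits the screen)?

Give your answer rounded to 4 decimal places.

Answer: 52.6203

Derivation:
Initial: x=7.0000 theta=0.3000
After 1 (propagate distance d=19): x=12.7000 theta=0.3000
After 2 (thin lens f=60): x=12.7000 theta=53/600 (≈0.0883)
After 3 (propagate distance d=8): x=2011/150 (≈13.4067) theta=53/600 (≈0.0883)
After 4 (thin lens f=-11): x=2011/150 (≈13.4067) theta=8627/6600 (≈1.3071)
After 5 (propagate distance d=30 (to screen)): x=173647/3300 (≈52.6203) theta=8627/6600 (≈1.3071)
Rounded to 4 decimal places: x = 52.6203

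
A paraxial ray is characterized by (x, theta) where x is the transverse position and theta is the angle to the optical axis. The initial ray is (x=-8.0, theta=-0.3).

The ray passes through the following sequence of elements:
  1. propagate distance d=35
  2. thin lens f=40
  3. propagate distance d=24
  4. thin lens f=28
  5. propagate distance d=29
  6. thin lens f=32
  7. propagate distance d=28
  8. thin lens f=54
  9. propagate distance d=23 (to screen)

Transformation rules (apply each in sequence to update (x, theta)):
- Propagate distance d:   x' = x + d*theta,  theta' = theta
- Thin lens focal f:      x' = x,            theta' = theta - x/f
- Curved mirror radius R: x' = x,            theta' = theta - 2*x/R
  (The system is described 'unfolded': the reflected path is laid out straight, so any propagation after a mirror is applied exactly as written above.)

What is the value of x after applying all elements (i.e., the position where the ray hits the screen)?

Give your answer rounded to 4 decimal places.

Answer: 23.3376

Derivation:
Initial: x=-8.0000 theta=-0.3000
After 1 (propagate distance d=35): x=-18.5000 theta=-0.3000
After 2 (thin lens f=40): x=-18.5000 theta=0.1625
After 3 (propagate distance d=24): x=-14.6000 theta=0.1625
After 4 (thin lens f=28): x=-14.6000 theta=383/560 (≈0.6839)
After 5 (propagate distance d=29): x=2931/560 (≈5.2339) theta=383/560 (≈0.6839)
After 6 (thin lens f=32): x=2931/560 (≈5.2339) theta=1865/3584 (≈0.5204)
After 7 (propagate distance d=28): x=88723/4480 (≈19.8042) theta=1865/3584 (≈0.5204)
After 8 (thin lens f=54): x=88723/4480 (≈19.8042) theta=74329/483840 (≈0.1536)
After 9 (propagate distance d=23 (to screen)): x=1613093/69120 (≈23.3376) theta=74329/483840 (≈0.1536)
Rounded to 4 decimal places: x = 23.3376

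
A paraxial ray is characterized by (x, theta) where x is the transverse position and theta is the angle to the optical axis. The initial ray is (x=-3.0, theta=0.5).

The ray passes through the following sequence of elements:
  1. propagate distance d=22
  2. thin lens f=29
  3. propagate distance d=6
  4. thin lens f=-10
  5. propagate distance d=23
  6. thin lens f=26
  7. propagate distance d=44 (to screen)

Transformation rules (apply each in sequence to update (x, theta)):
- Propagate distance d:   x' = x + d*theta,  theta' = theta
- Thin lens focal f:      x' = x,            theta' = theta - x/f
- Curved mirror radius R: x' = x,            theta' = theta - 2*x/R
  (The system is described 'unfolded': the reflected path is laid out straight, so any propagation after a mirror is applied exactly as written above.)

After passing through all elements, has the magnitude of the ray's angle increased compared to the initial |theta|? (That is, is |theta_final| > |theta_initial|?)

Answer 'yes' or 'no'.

Answer: no

Derivation:
Initial: x=-3.0000 theta=0.5000
After 1 (propagate distance d=22): x=8.0000 theta=0.5000
After 2 (thin lens f=29): x=8.0000 theta=13/58 (≈0.2241)
After 3 (propagate distance d=6): x=271/29 (≈9.3448) theta=13/58 (≈0.2241)
After 4 (thin lens f=-10): x=271/29 (≈9.3448) theta=168/145 (≈1.1586)
After 5 (propagate distance d=23): x=5219/145 (≈35.9931) theta=168/145 (≈1.1586)
After 6 (thin lens f=26): x=5219/145 (≈35.9931) theta=-851/3770 (≈-0.2257)
After 7 (propagate distance d=44 (to screen)): x=9825/377 (≈26.0610) theta=-851/3770 (≈-0.2257)
|theta_initial|=0.5000 |theta_final|=851/3770 (≈0.2257) -> not increased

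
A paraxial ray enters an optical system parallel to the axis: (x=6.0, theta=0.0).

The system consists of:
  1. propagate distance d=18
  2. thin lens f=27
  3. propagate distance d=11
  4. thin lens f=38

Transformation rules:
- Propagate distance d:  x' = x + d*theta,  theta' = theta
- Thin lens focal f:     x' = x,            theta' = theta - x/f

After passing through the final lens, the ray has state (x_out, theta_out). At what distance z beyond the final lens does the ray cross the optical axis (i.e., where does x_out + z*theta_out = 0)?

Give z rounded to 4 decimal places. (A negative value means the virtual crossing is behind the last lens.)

Initial: x=6.0000 theta=0.0000
After 1 (propagate distance d=18): x=6.0000 theta=0.0000
After 2 (thin lens f=27): x=6.0000 theta=-2/9 (≈-0.2222)
After 3 (propagate distance d=11): x=32/9 (≈3.5556) theta=-2/9 (≈-0.2222)
After 4 (thin lens f=38): x=32/9 (≈3.5556) theta=-6/19 (≈-0.3158)
z_focus = -x_out/theta_out = -(32/9)/(-6/19) = 304/27 ≈ 11.2593
Rounded to 4 decimal places: z = 11.2593

Answer: 11.2593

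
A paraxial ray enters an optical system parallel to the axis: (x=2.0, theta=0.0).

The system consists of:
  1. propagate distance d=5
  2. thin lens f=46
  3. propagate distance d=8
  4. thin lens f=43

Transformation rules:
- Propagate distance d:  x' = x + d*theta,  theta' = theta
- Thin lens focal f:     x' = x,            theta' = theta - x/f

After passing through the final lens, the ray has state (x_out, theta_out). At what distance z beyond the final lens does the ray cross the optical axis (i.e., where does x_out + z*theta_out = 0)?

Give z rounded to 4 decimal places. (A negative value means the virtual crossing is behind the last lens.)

Initial: x=2.0000 theta=0.0000
After 1 (propagate distance d=5): x=2.0000 theta=0.0000
After 2 (thin lens f=46): x=2.0000 theta=-1/23 (≈-0.0435)
After 3 (propagate distance d=8): x=38/23 (≈1.6522) theta=-1/23 (≈-0.0435)
After 4 (thin lens f=43): x=38/23 (≈1.6522) theta=-81/989 (≈-0.0819)
z_focus = -x_out/theta_out = -(38/23)/(-81/989) = 1634/81 ≈ 20.1728
Rounded to 4 decimal places: z = 20.1728

Answer: 20.1728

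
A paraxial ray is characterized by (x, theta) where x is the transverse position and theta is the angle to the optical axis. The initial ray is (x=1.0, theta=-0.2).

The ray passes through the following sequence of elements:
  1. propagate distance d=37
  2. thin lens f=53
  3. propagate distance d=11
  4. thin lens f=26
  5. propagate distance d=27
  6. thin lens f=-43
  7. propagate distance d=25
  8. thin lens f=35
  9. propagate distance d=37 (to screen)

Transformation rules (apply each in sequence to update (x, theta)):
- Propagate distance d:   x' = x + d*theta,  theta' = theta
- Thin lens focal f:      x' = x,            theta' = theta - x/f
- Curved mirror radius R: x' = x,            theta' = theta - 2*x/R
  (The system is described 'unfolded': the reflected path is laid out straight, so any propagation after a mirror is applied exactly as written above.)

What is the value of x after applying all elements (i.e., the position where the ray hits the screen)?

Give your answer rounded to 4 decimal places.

Answer: 5.6974

Derivation:
Initial: x=1.0000 theta=-0.2000
After 1 (propagate distance d=37): x=-6.4000 theta=-0.2000
After 2 (thin lens f=53): x=-6.4000 theta=-21/265 (≈-0.0792)
After 3 (propagate distance d=11): x=-1927/265 (≈-7.2717) theta=-21/265 (≈-0.0792)
After 4 (thin lens f=26): x=-1927/265 (≈-7.2717) theta=1381/6890 (≈0.2004)
After 5 (propagate distance d=27): x=-2563/1378 (≈-1.8599) theta=1381/6890 (≈0.2004)
After 6 (thin lens f=-43): x=-2563/1378 (≈-1.8599) theta=23284/148135 (≈0.1572)
After 7 (propagate distance d=25): x=122631/59254 (≈2.0696) theta=23284/148135 (≈0.1572)
After 8 (thin lens f=35): x=122631/59254 (≈2.0696) theta=40669/414778 (≈0.0981)
After 9 (propagate distance d=37 (to screen)): x=1181585/207389 (≈5.6974) theta=40669/414778 (≈0.0981)
Rounded to 4 decimal places: x = 5.6974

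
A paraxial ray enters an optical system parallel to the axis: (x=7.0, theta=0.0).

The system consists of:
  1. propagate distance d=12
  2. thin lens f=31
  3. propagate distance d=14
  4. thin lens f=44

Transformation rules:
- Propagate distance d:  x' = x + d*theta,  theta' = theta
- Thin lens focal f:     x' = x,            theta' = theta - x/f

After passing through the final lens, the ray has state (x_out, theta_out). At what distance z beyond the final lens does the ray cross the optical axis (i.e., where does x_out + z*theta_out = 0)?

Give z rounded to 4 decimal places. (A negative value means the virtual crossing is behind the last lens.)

Answer: 12.2623

Derivation:
Initial: x=7.0000 theta=0.0000
After 1 (propagate distance d=12): x=7.0000 theta=0.0000
After 2 (thin lens f=31): x=7.0000 theta=-7/31 (≈-0.2258)
After 3 (propagate distance d=14): x=119/31 (≈3.8387) theta=-7/31 (≈-0.2258)
After 4 (thin lens f=44): x=119/31 (≈3.8387) theta=-427/1364 (≈-0.3130)
z_focus = -x_out/theta_out = -(119/31)/(-427/1364) = 748/61 ≈ 12.2623
Rounded to 4 decimal places: z = 12.2623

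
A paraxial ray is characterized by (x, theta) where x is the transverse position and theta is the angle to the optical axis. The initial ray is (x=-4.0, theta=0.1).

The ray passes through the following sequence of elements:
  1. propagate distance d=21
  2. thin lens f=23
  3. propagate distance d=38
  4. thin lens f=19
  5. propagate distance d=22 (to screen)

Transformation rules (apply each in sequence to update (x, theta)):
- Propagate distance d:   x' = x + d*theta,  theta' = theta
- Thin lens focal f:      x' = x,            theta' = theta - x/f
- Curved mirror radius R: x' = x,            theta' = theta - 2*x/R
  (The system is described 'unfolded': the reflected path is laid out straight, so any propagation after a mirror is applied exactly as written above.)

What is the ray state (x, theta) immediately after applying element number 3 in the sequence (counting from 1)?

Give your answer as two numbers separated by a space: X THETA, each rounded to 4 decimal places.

Initial: x=-4.0000 theta=0.1000
After 1 (propagate distance d=21): x=-1.9000 theta=0.1000
After 2 (thin lens f=23): x=-1.9000 theta=21/115 (≈0.1826)
After 3 (propagate distance d=38): x=1159/230 (≈5.0391) theta=21/115 (≈0.1826)
Rounded to 4 decimal places: x = 5.0391, theta = 0.1826

Answer: 5.0391 0.1826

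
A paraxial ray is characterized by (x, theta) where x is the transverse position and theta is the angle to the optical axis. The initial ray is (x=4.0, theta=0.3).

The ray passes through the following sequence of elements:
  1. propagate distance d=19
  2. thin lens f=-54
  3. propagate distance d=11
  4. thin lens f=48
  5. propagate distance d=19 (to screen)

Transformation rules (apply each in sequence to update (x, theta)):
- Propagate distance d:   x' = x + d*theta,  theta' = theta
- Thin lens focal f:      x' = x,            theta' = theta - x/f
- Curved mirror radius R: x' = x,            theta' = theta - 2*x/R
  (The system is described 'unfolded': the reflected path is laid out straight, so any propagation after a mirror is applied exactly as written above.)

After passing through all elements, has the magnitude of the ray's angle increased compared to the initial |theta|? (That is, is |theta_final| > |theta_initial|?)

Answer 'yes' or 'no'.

Answer: no

Derivation:
Initial: x=4.0000 theta=0.3000
After 1 (propagate distance d=19): x=9.7000 theta=0.3000
After 2 (thin lens f=-54): x=9.7000 theta=259/540 (≈0.4796)
After 3 (propagate distance d=11): x=8087/540 (≈14.9759) theta=259/540 (≈0.4796)
After 4 (thin lens f=48): x=8087/540 (≈14.9759) theta=869/5184 (≈0.1676)
After 5 (propagate distance d=19 (to screen)): x=470731/25920 (≈18.1609) theta=869/5184 (≈0.1676)
|theta_initial|=0.3000 |theta_final|=869/5184 (≈0.1676) -> not increased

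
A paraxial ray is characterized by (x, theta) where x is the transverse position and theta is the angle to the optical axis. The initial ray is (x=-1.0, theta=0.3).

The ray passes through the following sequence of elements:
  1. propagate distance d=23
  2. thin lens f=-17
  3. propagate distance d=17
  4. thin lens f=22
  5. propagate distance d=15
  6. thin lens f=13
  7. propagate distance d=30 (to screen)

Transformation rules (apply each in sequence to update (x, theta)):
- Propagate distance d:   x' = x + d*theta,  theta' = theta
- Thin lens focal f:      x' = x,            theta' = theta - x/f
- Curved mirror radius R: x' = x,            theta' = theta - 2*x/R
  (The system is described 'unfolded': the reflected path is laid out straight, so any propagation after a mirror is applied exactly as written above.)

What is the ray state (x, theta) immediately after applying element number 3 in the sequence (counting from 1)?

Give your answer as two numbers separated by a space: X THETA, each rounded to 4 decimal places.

Answer: 16.9000 0.6471

Derivation:
Initial: x=-1.0000 theta=0.3000
After 1 (propagate distance d=23): x=5.9000 theta=0.3000
After 2 (thin lens f=-17): x=5.9000 theta=11/17 (≈0.6471)
After 3 (propagate distance d=17): x=16.9000 theta=11/17 (≈0.6471)
Rounded to 4 decimal places: x = 16.9000, theta = 0.6471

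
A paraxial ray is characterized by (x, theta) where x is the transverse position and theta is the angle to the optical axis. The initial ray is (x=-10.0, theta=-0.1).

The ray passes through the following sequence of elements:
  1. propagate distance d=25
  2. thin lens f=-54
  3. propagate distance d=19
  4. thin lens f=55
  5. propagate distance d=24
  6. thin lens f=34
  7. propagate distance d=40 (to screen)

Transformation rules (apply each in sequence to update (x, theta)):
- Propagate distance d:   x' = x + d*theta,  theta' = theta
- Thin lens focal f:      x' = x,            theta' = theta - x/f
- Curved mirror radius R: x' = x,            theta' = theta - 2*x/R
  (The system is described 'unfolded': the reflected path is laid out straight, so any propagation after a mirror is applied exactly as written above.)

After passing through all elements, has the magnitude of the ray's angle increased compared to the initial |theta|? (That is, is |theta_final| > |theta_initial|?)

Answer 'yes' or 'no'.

Answer: yes

Derivation:
Initial: x=-10.0000 theta=-0.1000
After 1 (propagate distance d=25): x=-12.5000 theta=-0.1000
After 2 (thin lens f=-54): x=-12.5000 theta=-179/540 (≈-0.3315)
After 3 (propagate distance d=19): x=-10151/540 (≈-18.7981) theta=-179/540 (≈-0.3315)
After 4 (thin lens f=55): x=-10151/540 (≈-18.7981) theta=17/1650 (≈0.0103)
After 5 (propagate distance d=24): x=-550961/29700 (≈-18.5509) theta=17/1650 (≈0.0103)
After 6 (thin lens f=34): x=-550961/29700 (≈-18.5509) theta=112273/201960 (≈0.5559)
After 7 (propagate distance d=40 (to screen)): x=620321/168300 (≈3.6858) theta=112273/201960 (≈0.5559)
|theta_initial|=0.1000 |theta_final|=112273/201960 (≈0.5559) -> increased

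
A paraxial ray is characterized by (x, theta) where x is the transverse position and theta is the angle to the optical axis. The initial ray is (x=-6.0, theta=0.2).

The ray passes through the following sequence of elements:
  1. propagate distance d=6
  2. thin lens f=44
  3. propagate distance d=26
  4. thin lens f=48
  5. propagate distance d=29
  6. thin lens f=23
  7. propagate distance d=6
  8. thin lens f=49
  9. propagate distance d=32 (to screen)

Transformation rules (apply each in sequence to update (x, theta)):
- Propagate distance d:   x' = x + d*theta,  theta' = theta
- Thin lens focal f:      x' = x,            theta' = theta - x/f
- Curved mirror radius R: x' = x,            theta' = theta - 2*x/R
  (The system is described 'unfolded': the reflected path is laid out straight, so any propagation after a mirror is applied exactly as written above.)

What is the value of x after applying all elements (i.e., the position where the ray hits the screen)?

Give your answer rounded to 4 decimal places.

Initial: x=-6.0000 theta=0.2000
After 1 (propagate distance d=6): x=-4.8000 theta=0.2000
After 2 (thin lens f=44): x=-4.8000 theta=17/55 (≈0.3091)
After 3 (propagate distance d=26): x=178/55 (≈3.2364) theta=17/55 (≈0.3091)
After 4 (thin lens f=48): x=178/55 (≈3.2364) theta=29/120 (≈0.2417)
After 5 (propagate distance d=29): x=13523/1320 (≈10.2447) theta=29/120 (≈0.2417)
After 6 (thin lens f=23): x=13523/1320 (≈10.2447) theta=-1031/5060 (≈-0.2038)
After 7 (propagate distance d=6): x=273913/30360 (≈9.0222) theta=-1031/5060 (≈-0.2038)
After 8 (thin lens f=49): x=273913/30360 (≈9.0222) theta=-52457/135240 (≈-0.3879)
After 9 (propagate distance d=32 (to screen)): x=-5043127/1487640 (≈-3.3900) theta=-52457/135240 (≈-0.3879)
Rounded to 4 decimal places: x = -3.3900

Answer: -3.3900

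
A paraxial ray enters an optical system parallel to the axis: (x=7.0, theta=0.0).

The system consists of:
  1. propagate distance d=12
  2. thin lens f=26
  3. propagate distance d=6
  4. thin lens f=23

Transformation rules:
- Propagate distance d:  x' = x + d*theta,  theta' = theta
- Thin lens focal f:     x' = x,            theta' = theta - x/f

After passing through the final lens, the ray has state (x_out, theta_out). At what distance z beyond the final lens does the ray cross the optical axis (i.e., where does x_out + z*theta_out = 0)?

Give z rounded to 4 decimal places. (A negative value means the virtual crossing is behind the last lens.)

Answer: 10.6977

Derivation:
Initial: x=7.0000 theta=0.0000
After 1 (propagate distance d=12): x=7.0000 theta=0.0000
After 2 (thin lens f=26): x=7.0000 theta=-7/26 (≈-0.2692)
After 3 (propagate distance d=6): x=70/13 (≈5.3846) theta=-7/26 (≈-0.2692)
After 4 (thin lens f=23): x=70/13 (≈5.3846) theta=-301/598 (≈-0.5033)
z_focus = -x_out/theta_out = -(70/13)/(-301/598) = 460/43 ≈ 10.6977
Rounded to 4 decimal places: z = 10.6977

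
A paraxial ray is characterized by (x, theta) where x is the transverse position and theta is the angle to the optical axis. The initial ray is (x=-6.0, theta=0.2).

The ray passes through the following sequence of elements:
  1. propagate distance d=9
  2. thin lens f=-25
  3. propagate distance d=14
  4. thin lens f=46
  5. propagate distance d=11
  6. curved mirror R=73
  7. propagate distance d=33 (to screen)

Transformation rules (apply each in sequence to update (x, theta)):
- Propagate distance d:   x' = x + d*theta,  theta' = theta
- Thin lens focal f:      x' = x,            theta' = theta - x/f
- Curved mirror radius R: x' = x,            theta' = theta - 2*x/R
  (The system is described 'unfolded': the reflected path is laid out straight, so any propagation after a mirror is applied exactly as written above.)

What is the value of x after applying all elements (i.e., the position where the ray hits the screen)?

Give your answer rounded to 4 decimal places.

Initial: x=-6.0000 theta=0.2000
After 1 (propagate distance d=9): x=-4.2000 theta=0.2000
After 2 (thin lens f=-25): x=-4.2000 theta=0.0320
After 3 (propagate distance d=14): x=-3.7520 theta=0.0320
After 4 (thin lens f=46): x=-3.7520 theta=653/5750 (≈0.1136)
After 5 (propagate distance d=11): x=-14391/5750 (≈-2.5028) theta=653/5750 (≈0.1136)
After 6 (curved mirror R=73): x=-14391/5750 (≈-2.5028) theta=76451/419750 (≈0.1821)
After 7 (propagate distance d=33 (to screen)): x=147234/41975 (≈3.5077) theta=76451/419750 (≈0.1821)
Rounded to 4 decimal places: x = 3.5077

Answer: 3.5077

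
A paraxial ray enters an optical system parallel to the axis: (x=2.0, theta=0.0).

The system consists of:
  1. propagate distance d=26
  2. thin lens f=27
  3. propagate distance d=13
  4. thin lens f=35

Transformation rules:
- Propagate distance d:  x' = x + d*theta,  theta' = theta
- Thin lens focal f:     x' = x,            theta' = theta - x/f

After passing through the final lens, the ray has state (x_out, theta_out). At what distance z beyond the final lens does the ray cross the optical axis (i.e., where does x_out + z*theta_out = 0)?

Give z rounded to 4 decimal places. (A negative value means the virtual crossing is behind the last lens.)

Initial: x=2.0000 theta=0.0000
After 1 (propagate distance d=26): x=2.0000 theta=0.0000
After 2 (thin lens f=27): x=2.0000 theta=-2/27 (≈-0.0741)
After 3 (propagate distance d=13): x=28/27 (≈1.0370) theta=-2/27 (≈-0.0741)
After 4 (thin lens f=35): x=28/27 (≈1.0370) theta=-14/135 (≈-0.1037)
z_focus = -x_out/theta_out = -(28/27)/(-14/135) = 10.0000
Rounded to 4 decimal places: z = 10.0000

Answer: 10.0000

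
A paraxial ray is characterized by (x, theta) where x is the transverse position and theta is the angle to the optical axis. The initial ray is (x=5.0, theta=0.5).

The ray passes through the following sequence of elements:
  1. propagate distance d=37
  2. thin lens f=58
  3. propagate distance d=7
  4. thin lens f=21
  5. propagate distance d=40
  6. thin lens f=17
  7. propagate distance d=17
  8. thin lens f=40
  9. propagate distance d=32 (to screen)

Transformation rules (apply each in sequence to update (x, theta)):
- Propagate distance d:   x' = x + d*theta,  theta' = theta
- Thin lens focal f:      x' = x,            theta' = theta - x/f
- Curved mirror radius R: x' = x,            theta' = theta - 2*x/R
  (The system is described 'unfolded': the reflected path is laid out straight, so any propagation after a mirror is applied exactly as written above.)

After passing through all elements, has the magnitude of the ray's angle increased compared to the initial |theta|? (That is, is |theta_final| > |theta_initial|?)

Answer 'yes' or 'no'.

Answer: no

Derivation:
Initial: x=5.0000 theta=0.5000
After 1 (propagate distance d=37): x=23.5000 theta=0.5000
After 2 (thin lens f=58): x=23.5000 theta=11/116 (≈0.0948)
After 3 (propagate distance d=7): x=2803/116 (≈24.1638) theta=11/116 (≈0.0948)
After 4 (thin lens f=21): x=2803/116 (≈24.1638) theta=-643/609 (≈-1.0558)
After 5 (propagate distance d=40): x=-44017/2436 (≈-18.0694) theta=-643/609 (≈-1.0558)
After 6 (thin lens f=17): x=-44017/2436 (≈-18.0694) theta=293/41412 (≈0.0071)
After 7 (propagate distance d=17): x=-10931/609 (≈-17.9491) theta=293/41412 (≈0.0071)
After 8 (thin lens f=40): x=-10931/609 (≈-17.9491) theta=62919/138040 (≈0.4558)
After 9 (propagate distance d=32 (to screen)): x=-174107/51765 (≈-3.3634) theta=62919/138040 (≈0.4558)
|theta_initial|=0.5000 |theta_final|=62919/138040 (≈0.4558) -> not increased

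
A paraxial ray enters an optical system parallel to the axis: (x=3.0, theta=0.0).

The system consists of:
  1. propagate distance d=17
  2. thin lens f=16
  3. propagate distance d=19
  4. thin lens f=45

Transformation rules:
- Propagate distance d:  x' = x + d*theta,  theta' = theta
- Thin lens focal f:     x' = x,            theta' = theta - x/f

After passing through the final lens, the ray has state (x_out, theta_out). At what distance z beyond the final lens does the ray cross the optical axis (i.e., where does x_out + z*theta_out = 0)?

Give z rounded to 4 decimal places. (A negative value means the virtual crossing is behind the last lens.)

Answer: -3.2143

Derivation:
Initial: x=3.0000 theta=0.0000
After 1 (propagate distance d=17): x=3.0000 theta=0.0000
After 2 (thin lens f=16): x=3.0000 theta=-0.1875
After 3 (propagate distance d=19): x=-0.5625 theta=-0.1875
After 4 (thin lens f=45): x=-0.5625 theta=-0.1750
z_focus = -x_out/theta_out = -(-0.5625)/(-0.1750) = -45/14 ≈ -3.2143
Rounded to 4 decimal places: z = -3.2143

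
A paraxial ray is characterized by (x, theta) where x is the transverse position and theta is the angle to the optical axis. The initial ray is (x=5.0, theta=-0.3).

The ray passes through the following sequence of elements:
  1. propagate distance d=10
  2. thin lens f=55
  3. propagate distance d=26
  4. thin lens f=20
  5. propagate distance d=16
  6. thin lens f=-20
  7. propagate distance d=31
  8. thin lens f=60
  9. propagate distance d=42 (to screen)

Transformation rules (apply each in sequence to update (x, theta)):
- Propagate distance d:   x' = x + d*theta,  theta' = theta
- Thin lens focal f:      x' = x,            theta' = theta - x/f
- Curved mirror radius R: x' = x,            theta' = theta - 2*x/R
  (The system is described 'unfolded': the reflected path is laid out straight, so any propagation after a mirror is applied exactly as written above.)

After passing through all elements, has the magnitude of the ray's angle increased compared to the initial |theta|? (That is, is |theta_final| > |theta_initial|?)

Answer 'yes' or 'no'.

Initial: x=5.0000 theta=-0.3000
After 1 (propagate distance d=10): x=2.0000 theta=-0.3000
After 2 (thin lens f=55): x=2.0000 theta=-37/110 (≈-0.3364)
After 3 (propagate distance d=26): x=-371/55 (≈-6.7455) theta=-37/110 (≈-0.3364)
After 4 (thin lens f=20): x=-371/55 (≈-6.7455) theta=1/1100 (≈0.0009)
After 5 (propagate distance d=16): x=-1851/275 (≈-6.7309) theta=1/1100 (≈0.0009)
After 6 (thin lens f=-20): x=-1851/275 (≈-6.7309) theta=-923/2750 (≈-0.3356)
After 7 (propagate distance d=31): x=-47123/2750 (≈-17.1356) theta=-923/2750 (≈-0.3356)
After 8 (thin lens f=60): x=-47123/2750 (≈-17.1356) theta=-8257/165000 (≈-0.0500)
After 9 (propagate distance d=42 (to screen)): x=-529029/27500 (≈-19.2374) theta=-8257/165000 (≈-0.0500)
|theta_initial|=0.3000 |theta_final|=8257/165000 (≈0.0500) -> not increased

Answer: no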